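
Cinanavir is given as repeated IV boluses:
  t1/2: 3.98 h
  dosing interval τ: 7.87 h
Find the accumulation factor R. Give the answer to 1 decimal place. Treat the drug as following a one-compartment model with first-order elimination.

k = ln2 / t½ = 0.693147 / 3.98 = 0.1742 h⁻¹
e^(−kτ) = e^(−0.1742 × 7.87) = 0.2539
Accumulation ratio R = 1 / (1 − e^(−kτ)) = 1 / (1 − 0.2539) = 1.340

1.3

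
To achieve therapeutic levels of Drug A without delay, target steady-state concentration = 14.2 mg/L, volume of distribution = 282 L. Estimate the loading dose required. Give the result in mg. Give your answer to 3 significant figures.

LD = Css × Vd = 14.2 × 282 = 4004 mg

4000 mg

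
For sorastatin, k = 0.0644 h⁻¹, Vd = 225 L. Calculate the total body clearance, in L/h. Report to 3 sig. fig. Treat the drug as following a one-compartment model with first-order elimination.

CL = k × Vd = 0.0644 × 225 = 14.49 L/h

14.5 L/h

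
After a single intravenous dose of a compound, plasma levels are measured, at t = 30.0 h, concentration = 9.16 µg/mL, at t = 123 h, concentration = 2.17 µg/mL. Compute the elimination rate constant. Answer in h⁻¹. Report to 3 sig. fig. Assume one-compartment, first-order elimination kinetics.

k = ln(C₁/C₂) / (t₂ − t₁) = ln(9.16/2.17) / (123 − 30.0)
  = 1.440 / 93.00 = 0.01548 h⁻¹

0.0155 h⁻¹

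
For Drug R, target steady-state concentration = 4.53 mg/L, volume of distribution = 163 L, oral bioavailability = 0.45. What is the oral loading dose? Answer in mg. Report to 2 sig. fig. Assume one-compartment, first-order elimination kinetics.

LD = Css × Vd / F = 4.53 × 163 / 0.45 = 1641 mg

1600 mg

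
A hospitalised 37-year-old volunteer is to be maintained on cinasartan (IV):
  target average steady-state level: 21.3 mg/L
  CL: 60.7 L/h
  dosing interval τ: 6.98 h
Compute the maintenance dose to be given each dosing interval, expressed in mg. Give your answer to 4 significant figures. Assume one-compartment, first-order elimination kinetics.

At steady state, Dose/τ = Css × CL.
Dose = Css × CL × τ = 21.3 × 60.70 × 6.98 = 9025 mg

9025 mg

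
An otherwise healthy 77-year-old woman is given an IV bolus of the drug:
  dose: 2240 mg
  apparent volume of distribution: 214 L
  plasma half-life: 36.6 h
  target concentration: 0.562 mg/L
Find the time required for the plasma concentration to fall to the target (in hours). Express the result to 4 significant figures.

154.4 h

C₀ = Dose / Vd = 2240 / 214 = 10.47 mg/L
k = ln2 / t½ = 0.693147 / 36.6 = 0.01894 h⁻¹
t = ln(C₀ / C) / k = ln(10.47 / 0.562) / 0.01894
  = ln(18.63) / 0.01894 = 2.925 / 0.01894 = 154.4 h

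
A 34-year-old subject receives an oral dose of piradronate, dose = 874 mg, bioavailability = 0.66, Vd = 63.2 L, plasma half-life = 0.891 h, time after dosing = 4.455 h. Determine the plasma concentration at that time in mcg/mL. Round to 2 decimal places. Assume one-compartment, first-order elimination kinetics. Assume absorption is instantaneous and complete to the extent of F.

0.29 mcg/mL

Amount reaching circulation = F × Dose = 0.66 × 874.0 = 576.8 mg
C₀ = F·Dose / Vd = 576.8 / 63.2 = 9.127 mg/L
k = ln2 / t½ = 0.693147 / 0.891 = 0.7779 h⁻¹
t / t½ = 4.455 / 0.891 = 5 half-lives
C = C₀ × (1/2)^5 = 9.127 × 0.03125 = 0.2852 mg/L
(0.2852 mg/L = 0.2852 mcg/mL)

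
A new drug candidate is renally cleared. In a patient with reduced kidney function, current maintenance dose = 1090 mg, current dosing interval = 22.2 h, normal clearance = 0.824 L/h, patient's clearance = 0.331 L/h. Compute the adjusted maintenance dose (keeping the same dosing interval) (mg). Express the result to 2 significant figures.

440 mg

To keep the same average steady-state level, dosing rate must scale with clearance.
CL ratio = 0.331 / 0.824 = 0.4017
New dose (same interval) = 1090 × 0.4017 = 437.9 mg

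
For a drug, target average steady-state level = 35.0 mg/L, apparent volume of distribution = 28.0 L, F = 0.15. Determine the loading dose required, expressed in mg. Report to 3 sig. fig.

6530 mg

LD = Css × Vd / F = 35.0 × 28.0 / 0.15 = 6533 mg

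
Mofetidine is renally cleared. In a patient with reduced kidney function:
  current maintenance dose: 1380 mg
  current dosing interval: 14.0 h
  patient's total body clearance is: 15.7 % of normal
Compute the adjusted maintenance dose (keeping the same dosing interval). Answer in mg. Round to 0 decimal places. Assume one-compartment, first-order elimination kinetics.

217 mg

To keep the same average steady-state level, dosing rate must scale with clearance.
CL ratio = 15.7 / 100 = 0.1570
New dose (same interval) = 1380 × 0.1570 = 216.7 mg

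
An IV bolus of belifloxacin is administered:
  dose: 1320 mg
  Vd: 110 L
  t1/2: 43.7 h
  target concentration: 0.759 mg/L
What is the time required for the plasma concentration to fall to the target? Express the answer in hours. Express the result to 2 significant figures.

C₀ = Dose / Vd = 1320 / 110 = 12.00 mg/L
k = ln2 / t½ = 0.693147 / 43.7 = 0.01586 h⁻¹
t = ln(C₀ / C) / k = ln(12.00 / 0.759) / 0.01586
  = ln(15.81) / 0.01586 = 2.761 / 0.01586 = 174.1 h

170 h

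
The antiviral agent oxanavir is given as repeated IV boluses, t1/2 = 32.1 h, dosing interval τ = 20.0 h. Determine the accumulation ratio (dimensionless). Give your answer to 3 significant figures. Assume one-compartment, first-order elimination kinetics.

2.85

k = ln2 / t½ = 0.693147 / 32.1 = 0.02159 h⁻¹
e^(−kτ) = e^(−0.02159 × 20.0) = 0.6493
Accumulation ratio R = 1 / (1 − e^(−kτ)) = 1 / (1 − 0.6493) = 2.851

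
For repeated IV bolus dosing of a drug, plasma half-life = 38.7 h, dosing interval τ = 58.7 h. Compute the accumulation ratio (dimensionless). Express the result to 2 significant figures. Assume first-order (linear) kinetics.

k = ln2 / t½ = 0.693147 / 38.7 = 0.01791 h⁻¹
e^(−kτ) = e^(−0.01791 × 58.7) = 0.3495
Accumulation ratio R = 1 / (1 − e^(−kτ)) = 1 / (1 − 0.3495) = 1.537

1.5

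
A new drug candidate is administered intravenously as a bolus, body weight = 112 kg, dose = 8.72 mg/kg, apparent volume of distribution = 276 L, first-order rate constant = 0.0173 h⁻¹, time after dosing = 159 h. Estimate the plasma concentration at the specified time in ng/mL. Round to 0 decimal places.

Total dose = 8.72 × 112 = 976.6 mg
C₀ = Dose / Vd = 976.6 / 276 = 3.538 mg/L
C = C₀ · e^(−k·t) = 3.538 × e^(−0.01730 × 159)
  = 3.538 × 0.06388 = 0.2260 mg/L
Convert: 0.2260 mg/L × 1000 = 226.0 ng/mL

226 ng/mL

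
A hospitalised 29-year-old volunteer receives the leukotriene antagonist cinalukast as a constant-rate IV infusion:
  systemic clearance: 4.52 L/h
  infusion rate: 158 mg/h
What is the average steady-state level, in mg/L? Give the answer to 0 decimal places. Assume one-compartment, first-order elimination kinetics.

At steady state Css = R₀ / CL = 158 / 4.520 = 34.96 mg/L

35 mg/L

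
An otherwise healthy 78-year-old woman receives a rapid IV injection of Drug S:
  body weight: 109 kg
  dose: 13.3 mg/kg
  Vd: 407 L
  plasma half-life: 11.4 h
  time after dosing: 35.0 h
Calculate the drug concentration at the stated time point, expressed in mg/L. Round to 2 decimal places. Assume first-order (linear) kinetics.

0.42 mg/L

Total dose = 13.3 × 109 = 1450 mg
C₀ = Dose / Vd = 1450 / 407 = 3.563 mg/L
k = ln2 / t½ = 0.693147 / 11.4 = 0.06080 h⁻¹
C = C₀ · e^(−k·t) = 3.563 × e^(−0.06080 × 35.0)
  = 3.563 × 0.1191 = 0.4244 mg/L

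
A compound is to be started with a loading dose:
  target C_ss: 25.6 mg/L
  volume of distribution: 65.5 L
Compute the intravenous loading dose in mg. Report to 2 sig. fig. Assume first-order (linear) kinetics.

LD = Css × Vd = 25.6 × 65.5 = 1677 mg

1700 mg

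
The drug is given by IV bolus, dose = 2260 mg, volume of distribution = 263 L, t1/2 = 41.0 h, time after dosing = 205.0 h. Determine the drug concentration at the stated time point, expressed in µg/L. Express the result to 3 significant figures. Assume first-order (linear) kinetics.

C₀ = Dose / Vd = 2260 / 263 = 8.593 mg/L
k = ln2 / t½ = 0.693147 / 41.0 = 0.01691 h⁻¹
t / t½ = 205.0 / 41.0 = 5 half-lives
C = C₀ × (1/2)^5 = 8.593 × 0.03125 = 0.2685 mg/L
Convert: 0.2685 mg/L × 1000 = 268.5 µg/L

269 µg/L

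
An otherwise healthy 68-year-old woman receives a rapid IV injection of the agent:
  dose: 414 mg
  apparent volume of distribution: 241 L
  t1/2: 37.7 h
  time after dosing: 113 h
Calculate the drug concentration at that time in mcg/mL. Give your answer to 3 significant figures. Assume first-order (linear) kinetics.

C₀ = Dose / Vd = 414.0 / 241 = 1.718 mg/L
k = ln2 / t½ = 0.693147 / 37.7 = 0.01839 h⁻¹
C = C₀ · e^(−k·t) = 1.718 × e^(−0.01839 × 113)
  = 1.718 × 0.1252 = 0.2151 mg/L
(0.2151 mg/L = 0.2151 mcg/mL)

0.215 mcg/mL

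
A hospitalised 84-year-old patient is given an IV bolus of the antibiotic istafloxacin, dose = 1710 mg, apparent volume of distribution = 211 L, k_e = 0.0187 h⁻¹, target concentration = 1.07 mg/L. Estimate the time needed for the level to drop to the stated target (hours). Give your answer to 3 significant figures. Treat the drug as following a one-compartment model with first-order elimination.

108 h

C₀ = Dose / Vd = 1710 / 211 = 8.104 mg/L
t = ln(C₀ / C) / k = ln(8.104 / 1.07) / 0.01870
  = ln(7.574) / 0.01870 = 2.025 / 0.01870 = 108.3 h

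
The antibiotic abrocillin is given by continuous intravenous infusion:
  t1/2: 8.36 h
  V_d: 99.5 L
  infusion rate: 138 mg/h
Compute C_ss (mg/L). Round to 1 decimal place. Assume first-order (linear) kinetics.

16.7 mg/L

k = ln2 / t½ = 0.693147 / 8.36 = 0.08291 h⁻¹
CL = k × Vd = 0.08291 × 99.5 = 8.250 L/h
At steady state Css = R₀ / CL = 138 / 8.250 = 16.73 mg/L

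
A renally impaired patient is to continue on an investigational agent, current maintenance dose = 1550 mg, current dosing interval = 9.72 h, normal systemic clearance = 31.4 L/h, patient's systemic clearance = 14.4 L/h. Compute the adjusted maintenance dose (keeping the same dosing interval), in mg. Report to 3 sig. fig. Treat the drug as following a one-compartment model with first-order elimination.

711 mg

To keep the same average steady-state level, dosing rate must scale with clearance.
CL ratio = 14.4 / 31.4 = 0.4586
New dose (same interval) = 1550 × 0.4586 = 710.8 mg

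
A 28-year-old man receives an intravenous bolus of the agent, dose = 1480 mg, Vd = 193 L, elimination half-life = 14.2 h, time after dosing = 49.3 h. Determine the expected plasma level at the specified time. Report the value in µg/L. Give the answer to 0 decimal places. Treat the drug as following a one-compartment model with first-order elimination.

691 µg/L

C₀ = Dose / Vd = 1480 / 193 = 7.668 mg/L
k = ln2 / t½ = 0.693147 / 14.2 = 0.04881 h⁻¹
C = C₀ · e^(−k·t) = 7.668 × e^(−0.04881 × 49.3)
  = 7.668 × 0.09015 = 0.6913 mg/L
Convert: 0.6913 mg/L × 1000 = 691.3 µg/L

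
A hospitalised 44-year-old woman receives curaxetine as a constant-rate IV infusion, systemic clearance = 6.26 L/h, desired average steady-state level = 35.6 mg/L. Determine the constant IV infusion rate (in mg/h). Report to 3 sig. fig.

223 mg/h

At steady state, infusion rate R₀ = Css × CL = 35.6 × 6.260 = 222.9 mg/h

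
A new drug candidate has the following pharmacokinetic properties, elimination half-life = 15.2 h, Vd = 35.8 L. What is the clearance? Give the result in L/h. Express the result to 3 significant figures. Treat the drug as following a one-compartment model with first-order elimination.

k = ln2 / t½ = 0.693147 / 15.2 = 0.04560 h⁻¹
CL = k × Vd = 0.04560 × 35.8 = 1.632 L/h

1.63 L/h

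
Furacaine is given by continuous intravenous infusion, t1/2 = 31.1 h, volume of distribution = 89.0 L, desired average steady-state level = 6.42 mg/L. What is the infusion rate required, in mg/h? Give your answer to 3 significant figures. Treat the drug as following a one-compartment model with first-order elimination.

k = ln2 / t½ = 0.693147 / 31.1 = 0.02229 h⁻¹
CL = k × Vd = 0.02229 × 89.0 = 1.984 L/h
At steady state, infusion rate R₀ = Css × CL = 6.42 × 1.984 = 12.74 mg/h

12.7 mg/h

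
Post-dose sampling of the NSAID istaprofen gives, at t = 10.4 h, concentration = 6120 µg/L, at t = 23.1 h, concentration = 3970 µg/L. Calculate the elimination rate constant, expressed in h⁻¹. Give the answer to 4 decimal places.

k = ln(C₁/C₂) / (t₂ − t₁) = ln(6120/3970) / (23.1 − 10.4)
  = 0.4328 / 12.70 = 0.03408 h⁻¹

0.0341 h⁻¹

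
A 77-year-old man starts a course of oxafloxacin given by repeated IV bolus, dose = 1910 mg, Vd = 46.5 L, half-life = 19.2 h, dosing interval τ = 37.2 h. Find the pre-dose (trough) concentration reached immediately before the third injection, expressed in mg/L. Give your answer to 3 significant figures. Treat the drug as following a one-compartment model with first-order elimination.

C₀ per dose = Dose / Vd = 1910 / 46.5 = 41.08 mg/L
k = ln2 / t½ = 0.693147 / 19.2 = 0.03610 h⁻¹
Fraction remaining after one interval: r = e^(−kτ) = e^(−0.03610 × 37.2) = 0.2611
Before dose 3, 2 doses have been given (aged 1τ, 2τ).
C_trough = C₀ × (r + r²) = 41.08 × (0.2611 + 0.06817) = 13.53 mg/L

13.5 mg/L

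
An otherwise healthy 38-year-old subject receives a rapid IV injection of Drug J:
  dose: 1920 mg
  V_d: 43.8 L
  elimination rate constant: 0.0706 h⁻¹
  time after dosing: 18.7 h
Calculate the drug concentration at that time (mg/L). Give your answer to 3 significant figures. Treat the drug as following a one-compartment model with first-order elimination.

C₀ = Dose / Vd = 1920 / 43.8 = 43.84 mg/L
C = C₀ · e^(−k·t) = 43.84 × e^(−0.07060 × 18.7)
  = 43.84 × 0.2671 = 11.71 mg/L

11.7 mg/L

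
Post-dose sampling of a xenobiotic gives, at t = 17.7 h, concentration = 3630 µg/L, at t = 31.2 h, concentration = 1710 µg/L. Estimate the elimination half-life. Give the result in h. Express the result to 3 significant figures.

12.4 h

k = ln(C₁/C₂) / (t₂ − t₁) = ln(3630/1710) / (31.2 − 17.7)
  = 0.7527 / 13.50 = 0.05576 h⁻¹
t½ = ln2 / k = 0.693147 / 0.05576 = 12.43 h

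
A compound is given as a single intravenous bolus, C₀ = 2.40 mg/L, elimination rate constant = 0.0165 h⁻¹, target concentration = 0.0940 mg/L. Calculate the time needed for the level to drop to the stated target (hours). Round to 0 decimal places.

196 h

t = ln(C₀ / C) / k = ln(2.400 / 0.0940) / 0.01650
  = ln(25.53) / 0.01650 = 3.240 / 0.01650 = 196.4 h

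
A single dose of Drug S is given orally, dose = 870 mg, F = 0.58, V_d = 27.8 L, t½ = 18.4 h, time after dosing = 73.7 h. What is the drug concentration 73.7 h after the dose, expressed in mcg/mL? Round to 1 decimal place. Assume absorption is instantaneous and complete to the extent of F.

1.1 mcg/mL

Amount reaching circulation = F × Dose = 0.58 × 870.0 = 504.6 mg
C₀ = F·Dose / Vd = 504.6 / 27.8 = 18.15 mg/L
k = ln2 / t½ = 0.693147 / 18.4 = 0.03767 h⁻¹
C = C₀ · e^(−k·t) = 18.15 × e^(−0.03767 × 73.7)
  = 18.15 × 0.06227 = 1.130 mg/L
(1.130 mg/L = 1.130 mcg/mL)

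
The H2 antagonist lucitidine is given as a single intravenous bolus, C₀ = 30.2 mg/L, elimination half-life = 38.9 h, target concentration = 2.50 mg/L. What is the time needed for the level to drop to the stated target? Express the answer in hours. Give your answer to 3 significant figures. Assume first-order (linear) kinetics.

140 h

k = ln2 / t½ = 0.693147 / 38.9 = 0.01782 h⁻¹
t = ln(C₀ / C) / k = ln(30.20 / 2.50) / 0.01782
  = ln(12.08) / 0.01782 = 2.492 / 0.01782 = 139.8 h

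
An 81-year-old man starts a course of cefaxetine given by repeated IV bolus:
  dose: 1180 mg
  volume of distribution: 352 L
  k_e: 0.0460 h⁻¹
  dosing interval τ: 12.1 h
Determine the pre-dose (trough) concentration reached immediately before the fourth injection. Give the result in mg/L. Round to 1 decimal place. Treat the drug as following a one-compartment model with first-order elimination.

C₀ per dose = Dose / Vd = 1180 / 352 = 3.352 mg/L
Fraction remaining after one interval: r = e^(−kτ) = e^(−0.04600 × 12.1) = 0.5732
Before dose 4, 3 doses have been given (aged 1τ, 2τ, 3τ).
C_trough = C₀ × (r + r² + … + r^3) = C₀ × r(1−r^3)/(1−r)
        = 3.352 × 0.5732 × (1 − 0.1883) / (1 − 0.5732) = 3.654 mg/L

3.7 mg/L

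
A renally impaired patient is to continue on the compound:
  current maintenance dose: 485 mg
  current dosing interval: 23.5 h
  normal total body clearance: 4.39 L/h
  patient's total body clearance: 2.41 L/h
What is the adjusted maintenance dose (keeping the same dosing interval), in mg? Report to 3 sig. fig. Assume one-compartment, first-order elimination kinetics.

To keep the same average steady-state level, dosing rate must scale with clearance.
CL ratio = 2.41 / 4.39 = 0.5490
New dose (same interval) = 485 × 0.5490 = 266.3 mg

266 mg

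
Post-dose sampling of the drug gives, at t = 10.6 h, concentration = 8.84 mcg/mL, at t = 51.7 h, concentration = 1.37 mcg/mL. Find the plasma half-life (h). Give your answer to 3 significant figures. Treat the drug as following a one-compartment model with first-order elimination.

k = ln(C₁/C₂) / (t₂ − t₁) = ln(8.84/1.37) / (51.7 − 10.6)
  = 1.864 / 41.10 = 0.04535 h⁻¹
t½ = ln2 / k = 0.693147 / 0.04535 = 15.28 h

15.3 h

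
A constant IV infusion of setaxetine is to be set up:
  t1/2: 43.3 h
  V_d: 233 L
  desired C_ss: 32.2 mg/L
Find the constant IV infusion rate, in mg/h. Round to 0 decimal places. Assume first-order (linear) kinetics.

k = ln2 / t½ = 0.693147 / 43.3 = 0.01601 h⁻¹
CL = k × Vd = 0.01601 × 233 = 3.730 L/h
At steady state, infusion rate R₀ = Css × CL = 32.2 × 3.730 = 120.1 mg/h

120 mg/h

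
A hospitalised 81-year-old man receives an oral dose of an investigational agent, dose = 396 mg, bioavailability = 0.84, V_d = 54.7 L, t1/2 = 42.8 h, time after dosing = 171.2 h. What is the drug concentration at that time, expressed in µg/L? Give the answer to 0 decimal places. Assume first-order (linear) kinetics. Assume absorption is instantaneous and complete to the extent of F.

Amount reaching circulation = F × Dose = 0.84 × 396.0 = 332.6 mg
C₀ = F·Dose / Vd = 332.6 / 54.7 = 6.080 mg/L
k = ln2 / t½ = 0.693147 / 42.8 = 0.01620 h⁻¹
t / t½ = 171.2 / 42.8 = 4 half-lives
C = C₀ × (1/2)^4 = 6.080 × 0.06250 = 0.3800 mg/L
Convert: 0.3800 mg/L × 1000 = 380.0 µg/L

380 µg/L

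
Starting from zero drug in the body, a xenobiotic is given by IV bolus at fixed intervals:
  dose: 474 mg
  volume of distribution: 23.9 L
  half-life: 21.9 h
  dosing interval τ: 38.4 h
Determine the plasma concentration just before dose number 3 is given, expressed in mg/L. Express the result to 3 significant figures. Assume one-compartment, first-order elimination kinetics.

7.63 mg/L

C₀ per dose = Dose / Vd = 474 / 23.9 = 19.83 mg/L
k = ln2 / t½ = 0.693147 / 21.9 = 0.03165 h⁻¹
Fraction remaining after one interval: r = e^(−kτ) = e^(−0.03165 × 38.4) = 0.2966
Before dose 3, 2 doses have been given (aged 1τ, 2τ).
C_trough = C₀ × (r + r²) = 19.83 × (0.2966 + 0.08797) = 7.626 mg/L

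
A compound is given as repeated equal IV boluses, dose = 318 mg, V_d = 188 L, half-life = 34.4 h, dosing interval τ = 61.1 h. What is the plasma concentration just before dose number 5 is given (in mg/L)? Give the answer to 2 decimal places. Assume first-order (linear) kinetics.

0.69 mg/L

C₀ per dose = Dose / Vd = 318 / 188 = 1.691 mg/L
k = ln2 / t½ = 0.693147 / 34.4 = 0.02015 h⁻¹
Fraction remaining after one interval: r = e^(−kτ) = e^(−0.02015 × 61.1) = 0.2920
Before dose 5, 4 doses have been given (aged 1τ, 2τ, 3τ, 4τ).
C_trough = C₀ × (r + r² + … + r^4) = C₀ × r(1−r^4)/(1−r)
        = 1.691 × 0.2920 × (1 − 0.007270) / (1 − 0.2920) = 0.6923 mg/L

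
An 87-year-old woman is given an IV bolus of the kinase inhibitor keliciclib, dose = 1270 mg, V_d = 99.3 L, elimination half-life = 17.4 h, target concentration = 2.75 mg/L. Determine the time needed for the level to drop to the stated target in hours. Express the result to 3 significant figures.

C₀ = Dose / Vd = 1270 / 99.3 = 12.79 mg/L
k = ln2 / t½ = 0.693147 / 17.4 = 0.03984 h⁻¹
t = ln(C₀ / C) / k = ln(12.79 / 2.75) / 0.03984
  = ln(4.651) / 0.03984 = 1.537 / 0.03984 = 38.58 h

38.6 h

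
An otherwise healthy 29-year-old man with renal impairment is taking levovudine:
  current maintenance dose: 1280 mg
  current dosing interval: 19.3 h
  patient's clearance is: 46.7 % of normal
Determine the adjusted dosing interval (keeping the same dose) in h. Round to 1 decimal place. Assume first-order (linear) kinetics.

To keep the same average steady-state level, dosing rate must scale with clearance.
CL ratio = 46.7 / 100 = 0.4670
New interval (same dose) = 19.3 / 0.4670 = 41.33 h

41.3 h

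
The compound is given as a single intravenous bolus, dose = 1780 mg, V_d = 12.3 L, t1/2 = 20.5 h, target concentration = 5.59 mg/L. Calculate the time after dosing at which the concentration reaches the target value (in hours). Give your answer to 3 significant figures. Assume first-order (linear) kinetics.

96.2 h

C₀ = Dose / Vd = 1780 / 12.3 = 144.7 mg/L
k = ln2 / t½ = 0.693147 / 20.5 = 0.03381 h⁻¹
t = ln(C₀ / C) / k = ln(144.7 / 5.59) / 0.03381
  = ln(25.89) / 0.03381 = 3.254 / 0.03381 = 96.24 h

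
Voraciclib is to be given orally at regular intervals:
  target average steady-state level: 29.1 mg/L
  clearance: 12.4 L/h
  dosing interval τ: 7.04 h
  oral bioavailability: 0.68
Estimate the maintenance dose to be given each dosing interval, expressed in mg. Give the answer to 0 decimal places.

At steady state, F × (Dose/τ) = Css × CL.
Dose = Css × CL × τ / F = 29.1 × 12.40 × 7.04 / 0.68 = 3736 mg

3736 mg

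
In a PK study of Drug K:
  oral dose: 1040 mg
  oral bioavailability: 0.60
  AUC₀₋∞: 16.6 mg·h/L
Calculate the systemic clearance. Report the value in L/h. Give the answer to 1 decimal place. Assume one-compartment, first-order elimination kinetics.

CL = F·Dose / AUC = 0.60 × 1040 / 16.6 = 37.59 L/h

37.6 L/h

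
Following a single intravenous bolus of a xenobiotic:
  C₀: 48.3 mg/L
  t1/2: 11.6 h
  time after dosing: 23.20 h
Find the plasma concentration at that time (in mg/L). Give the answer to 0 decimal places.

k = ln2 / t½ = 0.693147 / 11.6 = 0.05975 h⁻¹
t / t½ = 23.20 / 11.6 = 2 half-lives
C = C₀ × (1/2)^2 = 48.30 × 0.2500 = 12.08 mg/L

12 mg/L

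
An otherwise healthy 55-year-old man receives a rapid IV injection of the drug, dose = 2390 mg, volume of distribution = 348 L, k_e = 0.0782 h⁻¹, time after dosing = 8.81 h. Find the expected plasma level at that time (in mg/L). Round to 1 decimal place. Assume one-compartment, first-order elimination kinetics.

3.4 mg/L

C₀ = Dose / Vd = 2390 / 348 = 6.868 mg/L
C = C₀ · e^(−k·t) = 6.868 × e^(−0.07820 × 8.81)
  = 6.868 × 0.5021 = 3.448 mg/L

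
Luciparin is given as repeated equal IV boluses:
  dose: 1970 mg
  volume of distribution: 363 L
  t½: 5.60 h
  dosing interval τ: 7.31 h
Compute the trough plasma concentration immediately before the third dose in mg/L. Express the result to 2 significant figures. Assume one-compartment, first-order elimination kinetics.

C₀ per dose = Dose / Vd = 1970 / 363 = 5.427 mg/L
k = ln2 / t½ = 0.693147 / 5.60 = 0.1238 h⁻¹
Fraction remaining after one interval: r = e^(−kτ) = e^(−0.1238 × 7.31) = 0.4046
Before dose 3, 2 doses have been given (aged 1τ, 2τ).
C_trough = C₀ × (r + r²) = 5.427 × (0.4046 + 0.1637) = 3.084 mg/L

3.1 mg/L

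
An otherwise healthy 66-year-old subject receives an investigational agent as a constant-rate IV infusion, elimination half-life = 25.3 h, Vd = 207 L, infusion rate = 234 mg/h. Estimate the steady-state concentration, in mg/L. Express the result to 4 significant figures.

k = ln2 / t½ = 0.693147 / 25.3 = 0.02740 h⁻¹
CL = k × Vd = 0.02740 × 207 = 5.672 L/h
At steady state Css = R₀ / CL = 234 / 5.672 = 41.26 mg/L

41.26 mg/L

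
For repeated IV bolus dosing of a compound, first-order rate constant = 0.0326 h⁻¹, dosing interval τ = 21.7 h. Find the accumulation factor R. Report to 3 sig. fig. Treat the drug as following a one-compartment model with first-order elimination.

e^(−kτ) = e^(−0.03260 × 21.7) = 0.4929
Accumulation ratio R = 1 / (1 − e^(−kτ)) = 1 / (1 − 0.4929) = 1.972

1.97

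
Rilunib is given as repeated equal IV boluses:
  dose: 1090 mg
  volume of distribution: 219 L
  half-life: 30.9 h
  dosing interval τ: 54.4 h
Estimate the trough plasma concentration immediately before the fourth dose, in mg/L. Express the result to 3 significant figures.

2.03 mg/L

C₀ per dose = Dose / Vd = 1090 / 219 = 4.977 mg/L
k = ln2 / t½ = 0.693147 / 30.9 = 0.02243 h⁻¹
Fraction remaining after one interval: r = e^(−kτ) = e^(−0.02243 × 54.4) = 0.2952
Before dose 4, 3 doses have been given (aged 1τ, 2τ, 3τ).
C_trough = C₀ × (r + r² + … + r^3) = C₀ × r(1−r^3)/(1−r)
        = 4.977 × 0.2952 × (1 − 0.02572) / (1 − 0.2952) = 2.031 mg/L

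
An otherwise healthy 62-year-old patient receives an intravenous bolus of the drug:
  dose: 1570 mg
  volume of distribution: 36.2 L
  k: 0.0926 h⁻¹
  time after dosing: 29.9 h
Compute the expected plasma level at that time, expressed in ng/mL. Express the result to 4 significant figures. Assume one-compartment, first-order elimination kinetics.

C₀ = Dose / Vd = 1570 / 36.2 = 43.37 mg/L
C = C₀ · e^(−k·t) = 43.37 × e^(−0.09260 × 29.9)
  = 43.37 × 0.06274 = 2.721 mg/L
Convert: 2.721 mg/L × 1000 = 2721 ng/mL

2721 ng/mL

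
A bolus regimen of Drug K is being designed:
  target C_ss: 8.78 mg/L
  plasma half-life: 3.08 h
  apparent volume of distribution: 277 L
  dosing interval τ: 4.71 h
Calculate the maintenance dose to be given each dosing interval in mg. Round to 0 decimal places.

k = ln2 / t½ = 0.693147 / 3.08 = 0.2250 h⁻¹
CL = k × Vd = 0.2250 × 277 = 62.33 L/h
At steady state, Dose/τ = Css × CL.
Dose = Css × CL × τ = 8.78 × 62.33 × 4.71 = 2578 mg

2578 mg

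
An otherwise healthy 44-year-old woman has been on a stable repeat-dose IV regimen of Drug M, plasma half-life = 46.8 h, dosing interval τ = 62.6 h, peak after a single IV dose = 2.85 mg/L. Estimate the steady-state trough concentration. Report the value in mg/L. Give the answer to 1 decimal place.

1.9 mg/L

k = ln2 / t½ = 0.693147 / 46.8 = 0.01481 h⁻¹
e^(−kτ) = e^(−0.01481 × 62.6) = 0.3957
Accumulation ratio R = 1 / (1 − e^(−kτ)) = 1 / (1 − 0.3957) = 1.655
Steady-state trough = C₀ × R × e^(−kτ) = 2.85 × 1.655 × 0.3957 = 1.866 mg/L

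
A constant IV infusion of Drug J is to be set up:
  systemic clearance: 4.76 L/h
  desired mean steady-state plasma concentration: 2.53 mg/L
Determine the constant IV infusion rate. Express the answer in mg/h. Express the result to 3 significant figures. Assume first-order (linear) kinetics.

12.0 mg/h

At steady state, infusion rate R₀ = Css × CL = 2.53 × 4.760 = 12.04 mg/h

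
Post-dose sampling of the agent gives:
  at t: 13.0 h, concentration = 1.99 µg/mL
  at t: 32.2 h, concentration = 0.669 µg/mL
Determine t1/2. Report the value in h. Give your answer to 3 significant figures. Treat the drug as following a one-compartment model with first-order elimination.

12.2 h

k = ln(C₁/C₂) / (t₂ − t₁) = ln(1.99/0.669) / (32.2 − 13.0)
  = 1.090 / 19.20 = 0.05677 h⁻¹
t½ = ln2 / k = 0.693147 / 0.05677 = 12.21 h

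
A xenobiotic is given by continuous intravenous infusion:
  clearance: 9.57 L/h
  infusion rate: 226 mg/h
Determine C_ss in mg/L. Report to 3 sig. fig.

23.6 mg/L

At steady state Css = R₀ / CL = 226 / 9.570 = 23.62 mg/L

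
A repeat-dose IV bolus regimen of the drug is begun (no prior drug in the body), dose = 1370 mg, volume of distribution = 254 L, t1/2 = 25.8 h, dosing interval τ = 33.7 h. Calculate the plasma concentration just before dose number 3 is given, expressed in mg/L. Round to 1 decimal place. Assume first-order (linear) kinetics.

C₀ per dose = Dose / Vd = 1370 / 254 = 5.394 mg/L
k = ln2 / t½ = 0.693147 / 25.8 = 0.02687 h⁻¹
Fraction remaining after one interval: r = e^(−kτ) = e^(−0.02687 × 33.7) = 0.4043
Before dose 3, 2 doses have been given (aged 1τ, 2τ).
C_trough = C₀ × (r + r²) = 5.394 × (0.4043 + 0.1635) = 3.063 mg/L

3.1 mg/L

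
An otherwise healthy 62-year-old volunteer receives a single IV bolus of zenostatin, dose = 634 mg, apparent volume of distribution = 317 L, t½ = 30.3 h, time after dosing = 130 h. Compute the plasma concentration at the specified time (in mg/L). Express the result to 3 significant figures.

0.102 mg/L

C₀ = Dose / Vd = 634.0 / 317 = 2.000 mg/L
k = ln2 / t½ = 0.693147 / 30.3 = 0.02288 h⁻¹
C = C₀ · e^(−k·t) = 2.000 × e^(−0.02288 × 130)
  = 2.000 × 0.05108 = 0.1022 mg/L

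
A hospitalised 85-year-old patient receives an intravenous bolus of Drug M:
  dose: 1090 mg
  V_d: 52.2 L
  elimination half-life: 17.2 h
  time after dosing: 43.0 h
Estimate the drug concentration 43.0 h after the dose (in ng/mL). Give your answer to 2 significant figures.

C₀ = Dose / Vd = 1090 / 52.2 = 20.88 mg/L
k = ln2 / t½ = 0.693147 / 17.2 = 0.04030 h⁻¹
C = C₀ · e^(−k·t) = 20.88 × e^(−0.04030 × 43.0)
  = 20.88 × 0.1768 = 3.692 mg/L
Convert: 3.692 mg/L × 1000 = 3692 ng/mL

3700 ng/mL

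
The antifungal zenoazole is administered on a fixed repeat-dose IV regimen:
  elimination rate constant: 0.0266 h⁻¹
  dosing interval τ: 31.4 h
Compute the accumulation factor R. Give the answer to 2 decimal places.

1.77

e^(−kτ) = e^(−0.02660 × 31.4) = 0.4338
Accumulation ratio R = 1 / (1 − e^(−kτ)) = 1 / (1 − 0.4338) = 1.766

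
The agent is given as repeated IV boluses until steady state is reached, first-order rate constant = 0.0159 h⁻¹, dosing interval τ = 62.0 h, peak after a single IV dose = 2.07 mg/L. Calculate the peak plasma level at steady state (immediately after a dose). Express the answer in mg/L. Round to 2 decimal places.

3.30 mg/L

e^(−kτ) = e^(−0.01590 × 62.0) = 0.3731
Accumulation ratio R = 1 / (1 − e^(−kτ)) = 1 / (1 − 0.3731) = 1.595
Steady-state peak = C₀ × R = 2.07 × 1.595 = 3.302 mg/L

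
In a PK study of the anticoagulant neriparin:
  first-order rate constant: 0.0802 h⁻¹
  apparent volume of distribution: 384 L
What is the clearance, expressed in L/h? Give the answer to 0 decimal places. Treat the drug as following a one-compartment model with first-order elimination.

31 L/h

CL = k × Vd = 0.0802 × 384 = 30.80 L/h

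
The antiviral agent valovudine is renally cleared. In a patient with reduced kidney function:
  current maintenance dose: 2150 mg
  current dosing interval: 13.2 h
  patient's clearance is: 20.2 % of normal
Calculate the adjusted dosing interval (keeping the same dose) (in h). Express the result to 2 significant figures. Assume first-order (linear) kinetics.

65 h

To keep the same average steady-state level, dosing rate must scale with clearance.
CL ratio = 20.2 / 100 = 0.2020
New interval (same dose) = 13.2 / 0.2020 = 65.35 h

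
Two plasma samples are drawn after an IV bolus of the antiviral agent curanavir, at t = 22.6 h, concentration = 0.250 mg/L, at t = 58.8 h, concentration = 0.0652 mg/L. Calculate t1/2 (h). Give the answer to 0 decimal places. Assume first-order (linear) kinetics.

k = ln(C₁/C₂) / (t₂ − t₁) = ln(0.250/0.0652) / (58.8 − 22.6)
  = 1.344 / 36.20 = 0.03713 h⁻¹
t½ = ln2 / k = 0.693147 / 0.03713 = 18.67 h

19 h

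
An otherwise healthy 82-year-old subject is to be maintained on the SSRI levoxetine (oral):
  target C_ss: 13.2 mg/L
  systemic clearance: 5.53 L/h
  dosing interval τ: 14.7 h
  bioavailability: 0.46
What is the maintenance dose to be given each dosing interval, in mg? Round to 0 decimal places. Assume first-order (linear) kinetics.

At steady state, F × (Dose/τ) = Css × CL.
Dose = Css × CL × τ / F = 13.2 × 5.530 × 14.7 / 0.46 = 2333 mg

2333 mg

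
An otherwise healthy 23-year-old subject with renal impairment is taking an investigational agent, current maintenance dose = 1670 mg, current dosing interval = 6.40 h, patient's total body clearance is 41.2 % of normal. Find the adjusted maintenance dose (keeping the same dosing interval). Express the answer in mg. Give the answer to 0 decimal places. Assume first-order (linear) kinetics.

To keep the same average steady-state level, dosing rate must scale with clearance.
CL ratio = 41.2 / 100 = 0.4120
New dose (same interval) = 1670 × 0.4120 = 688.0 mg

688 mg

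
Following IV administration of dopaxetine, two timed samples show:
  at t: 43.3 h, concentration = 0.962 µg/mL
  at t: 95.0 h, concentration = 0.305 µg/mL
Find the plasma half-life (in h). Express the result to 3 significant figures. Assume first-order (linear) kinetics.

31.2 h

k = ln(C₁/C₂) / (t₂ − t₁) = ln(0.962/0.305) / (95.0 − 43.3)
  = 1.149 / 51.70 = 0.02222 h⁻¹
t½ = ln2 / k = 0.693147 / 0.02222 = 31.19 h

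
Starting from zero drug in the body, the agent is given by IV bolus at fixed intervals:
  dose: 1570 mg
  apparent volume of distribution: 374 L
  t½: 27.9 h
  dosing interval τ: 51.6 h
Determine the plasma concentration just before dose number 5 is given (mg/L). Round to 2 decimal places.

C₀ per dose = Dose / Vd = 1570 / 374 = 4.198 mg/L
k = ln2 / t½ = 0.693147 / 27.9 = 0.02484 h⁻¹
Fraction remaining after one interval: r = e^(−kτ) = e^(−0.02484 × 51.6) = 0.2776
Before dose 5, 4 doses have been given (aged 1τ, 2τ, 3τ, 4τ).
C_trough = C₀ × (r + r² + … + r^4) = C₀ × r(1−r^4)/(1−r)
        = 4.198 × 0.2776 × (1 − 0.005939) / (1 − 0.2776) = 1.604 mg/L

1.60 mg/L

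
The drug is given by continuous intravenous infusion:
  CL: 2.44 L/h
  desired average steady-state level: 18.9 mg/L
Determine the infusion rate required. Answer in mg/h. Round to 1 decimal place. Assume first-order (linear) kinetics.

At steady state, infusion rate R₀ = Css × CL = 18.9 × 2.440 = 46.12 mg/h

46.1 mg/h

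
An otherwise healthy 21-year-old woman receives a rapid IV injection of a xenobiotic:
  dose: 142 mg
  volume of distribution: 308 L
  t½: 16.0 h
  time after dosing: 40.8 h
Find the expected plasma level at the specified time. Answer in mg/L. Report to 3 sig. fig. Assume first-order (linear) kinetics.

0.0787 mg/L

C₀ = Dose / Vd = 142.0 / 308 = 0.4610 mg/L
k = ln2 / t½ = 0.693147 / 16.0 = 0.04332 h⁻¹
C = C₀ · e^(−k·t) = 0.4610 × e^(−0.04332 × 40.8)
  = 0.4610 × 0.1708 = 0.07874 mg/L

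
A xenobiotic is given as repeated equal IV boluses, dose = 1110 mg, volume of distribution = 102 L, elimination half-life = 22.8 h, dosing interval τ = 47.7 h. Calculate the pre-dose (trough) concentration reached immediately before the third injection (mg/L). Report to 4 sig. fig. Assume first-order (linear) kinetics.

3.151 mg/L

C₀ per dose = Dose / Vd = 1110 / 102 = 10.88 mg/L
k = ln2 / t½ = 0.693147 / 22.8 = 0.03040 h⁻¹
Fraction remaining after one interval: r = e^(−kτ) = e^(−0.03040 × 47.7) = 0.2346
Before dose 3, 2 doses have been given (aged 1τ, 2τ).
C_trough = C₀ × (r + r²) = 10.88 × (0.2346 + 0.05504) = 3.151 mg/L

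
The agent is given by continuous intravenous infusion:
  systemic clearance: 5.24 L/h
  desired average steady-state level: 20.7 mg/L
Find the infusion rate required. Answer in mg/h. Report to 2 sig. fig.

110 mg/h

At steady state, infusion rate R₀ = Css × CL = 20.7 × 5.240 = 108.5 mg/h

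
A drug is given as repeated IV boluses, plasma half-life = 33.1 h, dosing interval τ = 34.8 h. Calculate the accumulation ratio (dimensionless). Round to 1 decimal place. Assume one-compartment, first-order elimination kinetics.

1.9

k = ln2 / t½ = 0.693147 / 33.1 = 0.02094 h⁻¹
e^(−kτ) = e^(−0.02094 × 34.8) = 0.4825
Accumulation ratio R = 1 / (1 − e^(−kτ)) = 1 / (1 − 0.4825) = 1.932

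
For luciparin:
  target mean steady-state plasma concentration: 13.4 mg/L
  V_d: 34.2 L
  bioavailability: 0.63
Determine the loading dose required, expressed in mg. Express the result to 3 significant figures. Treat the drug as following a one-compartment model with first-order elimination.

727 mg

LD = Css × Vd / F = 13.4 × 34.2 / 0.63 = 727.4 mg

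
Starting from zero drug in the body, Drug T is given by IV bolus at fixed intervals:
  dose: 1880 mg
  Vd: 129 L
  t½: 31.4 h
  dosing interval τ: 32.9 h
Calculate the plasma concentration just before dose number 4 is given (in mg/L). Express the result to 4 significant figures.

12.11 mg/L

C₀ per dose = Dose / Vd = 1880 / 129 = 14.57 mg/L
k = ln2 / t½ = 0.693147 / 31.4 = 0.02207 h⁻¹
Fraction remaining after one interval: r = e^(−kτ) = e^(−0.02207 × 32.9) = 0.4838
Before dose 4, 3 doses have been given (aged 1τ, 2τ, 3τ).
C_trough = C₀ × (r + r² + … + r^3) = C₀ × r(1−r^3)/(1−r)
        = 14.57 × 0.4838 × (1 − 0.1132) / (1 − 0.4838) = 12.11 mg/L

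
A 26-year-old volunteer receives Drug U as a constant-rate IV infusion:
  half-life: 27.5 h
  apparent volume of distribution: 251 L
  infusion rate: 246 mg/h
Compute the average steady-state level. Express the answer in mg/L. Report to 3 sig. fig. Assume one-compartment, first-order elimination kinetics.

k = ln2 / t½ = 0.693147 / 27.5 = 0.02521 h⁻¹
CL = k × Vd = 0.02521 × 251 = 6.328 L/h
At steady state Css = R₀ / CL = 246 / 6.328 = 38.87 mg/L

38.9 mg/L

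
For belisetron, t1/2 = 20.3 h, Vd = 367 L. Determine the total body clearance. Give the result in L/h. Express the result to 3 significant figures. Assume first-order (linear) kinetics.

12.5 L/h

k = ln2 / t½ = 0.693147 / 20.3 = 0.03415 h⁻¹
CL = k × Vd = 0.03415 × 367 = 12.53 L/h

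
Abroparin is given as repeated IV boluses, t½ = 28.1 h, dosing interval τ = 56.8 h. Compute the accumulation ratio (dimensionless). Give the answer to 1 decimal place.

k = ln2 / t½ = 0.693147 / 28.1 = 0.02467 h⁻¹
e^(−kτ) = e^(−0.02467 × 56.8) = 0.2463
Accumulation ratio R = 1 / (1 − e^(−kτ)) = 1 / (1 − 0.2463) = 1.327

1.3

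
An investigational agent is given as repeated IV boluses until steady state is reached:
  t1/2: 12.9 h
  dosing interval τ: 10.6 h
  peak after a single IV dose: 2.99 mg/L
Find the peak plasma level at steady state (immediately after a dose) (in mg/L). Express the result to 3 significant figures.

6.89 mg/L

k = ln2 / t½ = 0.693147 / 12.9 = 0.05373 h⁻¹
e^(−kτ) = e^(−0.05373 × 10.6) = 0.5658
Accumulation ratio R = 1 / (1 − e^(−kτ)) = 1 / (1 − 0.5658) = 2.303
Steady-state peak = C₀ × R = 2.99 × 2.303 = 6.886 mg/L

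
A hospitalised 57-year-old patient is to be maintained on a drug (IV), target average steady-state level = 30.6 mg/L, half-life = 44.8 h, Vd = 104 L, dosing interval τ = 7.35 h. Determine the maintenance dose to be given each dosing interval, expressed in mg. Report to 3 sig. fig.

362 mg

k = ln2 / t½ = 0.693147 / 44.8 = 0.01547 h⁻¹
CL = k × Vd = 0.01547 × 104 = 1.609 L/h
At steady state, Dose/τ = Css × CL.
Dose = Css × CL × τ = 30.6 × 1.609 × 7.35 = 361.9 mg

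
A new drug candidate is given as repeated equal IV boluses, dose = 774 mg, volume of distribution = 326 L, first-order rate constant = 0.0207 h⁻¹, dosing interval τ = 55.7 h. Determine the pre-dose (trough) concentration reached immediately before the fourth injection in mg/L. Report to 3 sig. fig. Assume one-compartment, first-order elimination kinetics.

1.06 mg/L

C₀ per dose = Dose / Vd = 774 / 326 = 2.374 mg/L
Fraction remaining after one interval: r = e^(−kτ) = e^(−0.02070 × 55.7) = 0.3157
Before dose 4, 3 doses have been given (aged 1τ, 2τ, 3τ).
C_trough = C₀ × (r + r² + … + r^3) = C₀ × r(1−r^3)/(1−r)
        = 2.374 × 0.3157 × (1 − 0.03146) / (1 − 0.3157) = 1.061 mg/L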